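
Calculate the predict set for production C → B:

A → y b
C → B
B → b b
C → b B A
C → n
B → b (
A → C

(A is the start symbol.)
{ 'b' }

PREDICT(C → B) = (FIRST(RHS) \ {ε}) ∪ (FOLLOW(C) if ε ∈ FIRST(RHS), i.e. RHS ⇒* ε)
FIRST(B) = { 'b' }
FIRST(B) = { 'b' }
ε ∉ FIRST(B), so FOLLOW(C) is not added.
PREDICT(C → B) = { 'b' }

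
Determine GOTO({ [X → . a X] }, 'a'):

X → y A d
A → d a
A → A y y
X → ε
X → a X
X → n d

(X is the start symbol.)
{ [X → . a X], [X → . n d], [X → . y A d], [X → .], [X → a . X] }

GOTO(I, 'a') = CLOSURE({ [A → αX.β] : [A → α.Xβ] ∈ I, X = 'a' })

Items with dot before 'a', with the dot advanced:
  [X → . a X] → [X → a . X]
Closure of the advanced items:
  [X → a . X] has the dot before X: add [X → . y A d], [X → .], [X → . a X], [X → . n d]

GOTO = { [X → . a X], [X → . n d], [X → . y A d], [X → .], [X → a . X] }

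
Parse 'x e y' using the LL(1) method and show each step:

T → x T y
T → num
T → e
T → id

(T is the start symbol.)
Stack is shown with the top on the left.

Stack    Input    Action
------------------------
T $      x e y $  output T → x T y
x T y $  x e y $  match 'x'
T y $    e y $    output T → e
e y $    e y $    match 'e'
y $      y $      match 'y'
$        $        accept

The string is accepted.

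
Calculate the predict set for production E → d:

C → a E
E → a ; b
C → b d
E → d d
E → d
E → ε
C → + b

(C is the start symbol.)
{ 'd' }

PREDICT(E → d) = (FIRST(RHS) \ {ε}) ∪ (FOLLOW(E) if ε ∈ FIRST(RHS), i.e. RHS ⇒* ε)
FIRST(d) = { 'd' }
ε ∉ FIRST(d), so FOLLOW(E) is not added.
PREDICT(E → d) = { 'd' }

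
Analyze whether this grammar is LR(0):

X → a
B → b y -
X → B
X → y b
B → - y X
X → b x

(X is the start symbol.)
Augment with X' → X and build the canonical LR(0) collection (I0 = CLOSURE({[X' → . X]}), then GOTO on every symbol after a dot until no new states appear). It has 13 states:
  I0: { [B → . - y X], [B → . b y -], [X → . B], [X → . a], [X → . b x], [X → . y b], [X' → . X] }  — shift
  I1: { [B → - . y X] }  — shift
  I2: { [X → B .] }  — reduce
  I3: { [X' → X .] }  — accept
  I4: { [X → a .] }  — reduce
  I5: { [B → b . y -], [X → b . x] }  — shift
  I6: { [X → y . b] }  — shift
  I7: { [X → y b .] }  — reduce
  I8: { [X → b x .] }  — reduce
  I9: { [B → b y . -] }  — shift
  I10: { [B → b y - .] }  — reduce
  I11: { [B → - y . X], [B → . - y X], [B → . b y -], [X → . B], [X → . a], [X → . b x], [X → . y b] }  — shift
  I12: { [B → - y X .] }  — reduce

Every state is either a pure shift/goto state or contains exactly one complete item and nothing to shift — no conflicts. The grammar is LR(0).

Answer: Yes, the grammar is LR(0)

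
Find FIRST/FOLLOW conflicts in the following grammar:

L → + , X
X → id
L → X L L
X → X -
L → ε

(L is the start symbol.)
Yes. L → '+' ',' X with FOLLOW(L) on { '+' }; L → X L L with FOLLOW(L) on { 'id' }

A FIRST/FOLLOW conflict occurs when a non-terminal N has a nullable alternative N → β (β ⇒* ε) and another alternative N → α with FIRST(α) ∩ FOLLOW(N) ≠ ∅: on such a lookahead the parser cannot decide between expanding α and letting N vanish via β.

Nullable non-terminals: L.
FIRST sets used below: FIRST(X) = { 'id' }

L: nullable alternative(s) L → ε; FOLLOW(L) = { $, '+', 'id' }
  L → + , X: FIRST \ {ε} = { '+' } — overlaps FOLLOW(L) on { '+' }: CONFLICT
  L → X L L: FIRST \ {ε} = { 'id' } — overlaps FOLLOW(L) on { 'id' }: CONFLICT
  L → ε: FIRST \ {ε} = { } — this is the only nullable alternative, skip

X has no nullable alternative, so no FIRST/FOLLOW check is needed there.

So the grammar has 2 FIRST/FOLLOW conflicts (marked CONFLICT above).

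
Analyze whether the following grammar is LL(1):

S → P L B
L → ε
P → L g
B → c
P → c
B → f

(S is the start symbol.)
Yes, the grammar is LL(1).

A grammar is LL(1) if for each non-terminal N with multiple productions, the predict sets of those productions are pairwise disjoint, where PREDICT(N → α) = (FIRST(α) \ {ε}) ∪ (FOLLOW(N) if α ⇒* ε).

Relevant sets:
  FIRST(L) = { ε }

For P:
  PREDICT(P → L g) = { 'g' }
  PREDICT(P → c) = { 'c' }
For B:
  PREDICT(B → c) = { 'c' }
  PREDICT(B → f) = { 'f' }
S, L have a single production, so nothing to check there.

All predict sets are disjoint. The grammar IS LL(1).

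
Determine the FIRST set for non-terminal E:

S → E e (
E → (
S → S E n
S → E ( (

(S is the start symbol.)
To compute FIRST(E), examine every production with E on the left-hand side, reading each right-hand side left to right until a non-nullable symbol is reached.

From E → (:
  - '(' is a terminal: add '(' and stop

Collecting: FIRST(E) = { '(' }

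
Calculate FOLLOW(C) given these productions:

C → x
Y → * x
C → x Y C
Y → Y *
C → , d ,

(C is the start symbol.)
C is the start symbol, so $ ∈ FOLLOW(C).
In C → x Y C: C is at the end; this adds FOLLOW(C) to itself — nothing new

Taking the union: FOLLOW(C) = { $ }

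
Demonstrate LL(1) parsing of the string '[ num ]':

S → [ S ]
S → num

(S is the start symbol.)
LL(1) parsing maintains a stack (initially the start symbol over $) and the input. At each step: if the stack top is a terminal, match it against the current input token; if it is a non-terminal N, replace it with the RHS of M[N, lookahead] (the unique production whose predict set contains the lookahead).

Stack is shown with the top on the left.

Stack    Input      Action
--------------------------
S $      [ num ] $  output S → [ S ]
[ S ] $  [ num ] $  match '['
S ] $    num ] $    output S → num
num ] $  num ] $    match 'num'
] $      ] $        match ']'
$        $          accept

The string is accepted.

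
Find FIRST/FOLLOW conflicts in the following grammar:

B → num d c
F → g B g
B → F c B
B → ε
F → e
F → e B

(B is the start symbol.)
Yes. B → F c B with FOLLOW(B) on { 'g' }

Nullable non-terminals: B.
FIRST sets used below: FIRST(F) = { 'e', 'g' }

B: nullable alternative(s) B → ε; FOLLOW(B) = { $, 'c', 'g' }
  B → num d c: FIRST \ {ε} = { 'num' } — disjoint from FOLLOW(B)
  B → F c B: FIRST \ {ε} = { 'e', 'g' } — overlaps FOLLOW(B) on { 'g' }: CONFLICT
  B → ε: FIRST \ {ε} = { } — this is the only nullable alternative, skip

F has no nullable alternative, so no FIRST/FOLLOW check is needed there.

So the grammar has 1 FIRST/FOLLOW conflict (marked CONFLICT above).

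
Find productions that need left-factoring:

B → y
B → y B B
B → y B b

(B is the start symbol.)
Yes, B has productions with common prefix 'y'

Left-factoring is needed when two productions for the same non-terminal
share a common prefix on the right-hand side.

Productions for B:
  B → y
  B → y B B
  B → y B b

Found common prefix 'y' in productions for B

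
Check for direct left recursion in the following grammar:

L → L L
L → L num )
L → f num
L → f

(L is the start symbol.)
Direct left recursion occurs when N → N α for some non-terminal N (the right-hand side begins with the left-hand side itself).

L → L L: LEFT RECURSIVE (starts with L)
L → L num ): LEFT RECURSIVE (starts with L)
L → f num: starts with f
L → f: starts with f

The grammar has direct left recursion on: L.

Answer: Yes, L is left-recursive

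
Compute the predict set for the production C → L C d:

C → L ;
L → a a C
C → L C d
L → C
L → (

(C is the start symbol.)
PREDICT(C → L C d) = (FIRST(RHS) \ {ε}) ∪ (FOLLOW(C) if ε ∈ FIRST(RHS), i.e. RHS ⇒* ε)
FIRST(L) = { '(', 'a' }
FIRST(L C d) = { '(', 'a' }
ε ∉ FIRST(L C d), so FOLLOW(C) is not added.
PREDICT(C → L C d) = { '(', 'a' }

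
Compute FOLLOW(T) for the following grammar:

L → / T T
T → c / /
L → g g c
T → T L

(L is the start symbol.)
In L → / T T: T is followed by T, add FIRST(T) \ {ε} = { 'c' }
In L → / T T: T is at the end, add FOLLOW(L)
In T → T L: T is followed by L, add FIRST(L) \ {ε} = { '/', 'g' }

The FOLLOW sets referred to above (computed the same way, to a fixed point):
  FOLLOW(L) = { $, '/', 'c', 'g' }

Taking the union: FOLLOW(T) = { $, '/', 'c', 'g' }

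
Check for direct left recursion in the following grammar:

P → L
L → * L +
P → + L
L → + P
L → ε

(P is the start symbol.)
P → L: starts with L
L → * L +: starts with '*'
P → + L: starts with '+'
L → + P: starts with '+'
L → ε: starts with ε

No direct left recursion found.

Answer: No direct left recursion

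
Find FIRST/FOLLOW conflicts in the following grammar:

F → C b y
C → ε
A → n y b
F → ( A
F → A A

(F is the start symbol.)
A FIRST/FOLLOW conflict occurs when a non-terminal N has a nullable alternative N → β (β ⇒* ε) and another alternative N → α with FIRST(α) ∩ FOLLOW(N) ≠ ∅: on such a lookahead the parser cannot decide between expanding α and letting N vanish via β.

Nullable non-terminals: C.
C has a nullable alternative but only one production, so nothing to check.

A, F have no nullable alternative, so no FIRST/FOLLOW check is needed there.

No FIRST/FOLLOW conflicts found.

Answer: No FIRST/FOLLOW conflicts.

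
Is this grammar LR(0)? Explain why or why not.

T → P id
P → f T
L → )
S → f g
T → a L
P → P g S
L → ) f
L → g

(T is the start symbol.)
Augment with T' → T and build the canonical LR(0) collection (I0 = CLOSURE({[T' → . T]}), then GOTO on every symbol after a dot until no new states appear). It has 15 states:
  I0: { [P → . P g S], [P → . f T], [T → . P id], [T → . a L], [T' → . T] }  — shift
  I1: { [P → P . g S], [T → P . id] }  — shift
  I2: { [T' → T .] }  — accept
  I3: { [L → . ) f], [L → . )], [L → . g], [T → a . L] }  — shift
  I4: { [P → . P g S], [P → . f T], [P → f . T], [T → . P id], [T → . a L] }  — shift
  I5: { [P → f T .] }  — reduce
  I6: { [L → ) . f], [L → ) .] }  — shift, reduce
  I7: { [T → a L .] }  — reduce
  I8: { [L → g .] }  — reduce
  I9: { [L → ) f .] }  — reduce
  I10: { [P → P g . S], [S → . f g] }  — shift
  I11: { [T → P id .] }  — reduce
  I12: { [P → P g S .] }  — reduce
  I13: { [S → f . g] }  — shift
  I14: { [S → f g .] }  — reduce

Conflict in state I6:
  Shift-reduce conflict between [L → ) .] and [L → ) . f]
So the grammar is NOT LR(0).

Answer: No. Shift-reduce conflict between [L → ) .] and [L → ) . f]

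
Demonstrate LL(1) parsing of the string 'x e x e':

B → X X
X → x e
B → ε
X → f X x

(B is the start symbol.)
Stack is shown with the top on the left.

Stack    Input      Action
--------------------------
B $      x e x e $  output B → X X
X X $    x e x e $  output X → x e
x e X $  x e x e $  match 'x'
e X $    e x e $    match 'e'
X $      x e $      output X → x e
x e $    x e $      match 'x'
e $      e $        match 'e'
$        $          accept

The string is accepted.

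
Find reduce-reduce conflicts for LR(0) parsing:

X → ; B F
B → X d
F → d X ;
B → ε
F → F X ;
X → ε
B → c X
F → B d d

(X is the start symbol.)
Yes — I1: [B → .] vs [X → .]; I3: [B → .] vs [X → .]; I9: [X → .] vs [X → ; B F .]

A reduce-reduce conflict occurs when an LR(0) state has two complete items [A → α .] and [B → β .] — both call for a reduction, and with no lookahead the parser cannot choose between them.

Augment with X' → X and build the canonical LR(0) collection (I0 = CLOSURE({[X' → . X]}), then GOTO on every symbol after a dot until no new states appear). It has 17 states:
  I0: { [X → . ; B F], [X → .], [X' → . X] }  — shift, reduce
  I1: { [B → . X d], [B → . c X], [B → .], [X → . ; B F], [X → .], [X → ; . B F] }  — shift, 2 reduces
  I2: { [X' → X .] }  — accept
  I3: { [B → . X d], [B → . c X], [B → .], [F → . B d d], [F → . F X ;], [F → . d X ;], [X → . ; B F], [X → .], [X → ; B . F] }  — shift, 2 reduces
  I4: { [B → X . d] }  — shift
  I5: { [B → c . X], [X → . ; B F], [X → .] }  — shift, reduce
  I6: { [B → c X .] }  — reduce
  I7: { [B → X d .] }  — reduce
  I8: { [F → B . d d] }  — shift
  I9: { [F → F . X ;], [X → . ; B F], [X → .], [X → ; B F .] }  — shift, 2 reduces
  I10: { [F → d . X ;], [X → . ; B F], [X → .] }  — shift, reduce
  I11: { [F → d X . ;] }  — shift
  I12: { [F → d X ; .] }  — reduce
  I13: { [F → F X . ;] }  — shift
  I14: { [F → F X ; .] }  — reduce
  I15: { [F → B d . d] }  — shift
  I16: { [F → B d d .] }  — reduce

I1 contains complete items [B → .], [X → .] — reduce-reduce conflict.
I3 contains complete items [B → .], [X → .] — reduce-reduce conflict.
I9 contains complete items [X → .], [X → ; B F .] — reduce-reduce conflict.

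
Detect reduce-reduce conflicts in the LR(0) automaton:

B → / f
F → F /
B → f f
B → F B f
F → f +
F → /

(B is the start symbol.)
Augment with B' → B and build the canonical LR(0) collection (I0 = CLOSURE({[B' → . B]}), then GOTO on every symbol after a dot until no new states appear). It has 11 states:
  I0: { [B → . / f], [B → . F B f], [B → . f f], [B' → . B], [F → . /], [F → . F /], [F → . f +] }  — shift
  I1: { [B → / . f], [F → / .] }  — shift, reduce
  I2: { [B' → B .] }  — accept
  I3: { [B → . / f], [B → . F B f], [B → . f f], [B → F . B f], [F → . /], [F → . F /], [F → . f +], [F → F . /] }  — shift
  I4: { [B → f . f], [F → f . +] }  — shift
  I5: { [F → f + .] }  — reduce
  I6: { [B → f f .] }  — reduce
  I7: { [B → / . f], [F → / .], [F → F / .] }  — shift, 2 reduces
  I8: { [B → F B . f] }  — shift
  I9: { [B → F B f .] }  — reduce
  I10: { [B → / f .] }  — reduce

I7 contains complete items [F → / .], [F → F / .] — reduce-reduce conflict.

Answer: Yes — I7: [F → / .] vs [F → F / .]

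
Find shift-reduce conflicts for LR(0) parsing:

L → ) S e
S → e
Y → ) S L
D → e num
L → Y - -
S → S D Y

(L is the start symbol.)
Yes — I10: [L → ) S e .] vs [D → e . num]

Augment with L' → L and build the canonical LR(0) collection (I0 = CLOSURE({[L' → . L]}), then GOTO on every symbol after a dot until no new states appear). It has 16 states:
  I0: { [L → . ) S e], [L → . Y - -], [L' → . L], [Y → . ) S L] }  — shift
  I1: { [L → ) . S e], [S → . S D Y], [S → . e], [Y → ) . S L] }  — shift
  I2: { [L' → L .] }  — accept
  I3: { [L → Y . - -] }  — shift
  I4: { [L → Y - . -] }  — shift
  I5: { [L → Y - - .] }  — reduce
  I6: { [D → . e num], [L → ) S . e], [L → . ) S e], [L → . Y - -], [S → S . D Y], [Y → ) S . L], [Y → . ) S L] }  — shift
  I7: { [S → e .] }  — reduce
  I8: { [S → S D . Y], [Y → . ) S L] }  — shift
  I9: { [Y → ) S L .] }  — reduce
  I10: { [D → e . num], [L → ) S e .] }  — shift, reduce
  I11: { [D → e num .] }  — reduce
  I12: { [S → . S D Y], [S → . e], [Y → ) . S L] }  — shift
  I13: { [S → S D Y .] }  — reduce
  I14: { [D → . e num], [L → . ) S e], [L → . Y - -], [S → S . D Y], [Y → ) S . L], [Y → . ) S L] }  — shift
  I15: { [D → e . num] }  — shift

I10 contains reduce item [L → ) S e .] and shift item [D → e . num] — shift-reduce conflict.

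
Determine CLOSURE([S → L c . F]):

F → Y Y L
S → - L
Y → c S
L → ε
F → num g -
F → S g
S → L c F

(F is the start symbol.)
{ [F → . S g], [F → . Y Y L], [F → . num g -], [L → .], [S → . - L], [S → . L c F], [S → L c . F], [Y → . c S] }

To compute CLOSURE, for each item [A → α.Bβ] where B is a non-terminal, add [B → .γ] for all productions B → γ; repeat for the newly added items until nothing changes.

Start with: [S → L c . F]
  [S → L c . F] has the dot before F: add [F → . Y Y L], [F → . num g -], [F → . S g]
  [F → . Y Y L] has the dot before Y: add [Y → . c S]
  [F → . S g] has the dot before S: add [S → . - L], [S → . L c F]
  [S → . L c F] has the dot before L: add [L → .]
No further items can be added.

CLOSURE = { [F → . S g], [F → . Y Y L], [F → . num g -], [L → .], [S → . - L], [S → . L c F], [S → L c . F], [Y → . c S] }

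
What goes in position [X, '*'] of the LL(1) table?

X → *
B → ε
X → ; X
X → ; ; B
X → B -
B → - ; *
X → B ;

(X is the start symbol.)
X → *

To find M[X, '*'], we find productions for X where '*' is in the predict set (PREDICT(N → α) = (FIRST(α) \ {ε}) ∪ (FOLLOW(N) if α ⇒* ε)).

Relevant sets:
  FIRST(B) = { '-', ε }

X → *: PREDICT = { '*' }
  '*' is in predict set, so this production goes in M[X, '*']
X → ; X: PREDICT = { ';' }
X → ; ; B: PREDICT = { ';' }
X → B -: PREDICT = { '-' }
X → B ;: PREDICT = { '-', ';' }

M[X, '*'] = X → *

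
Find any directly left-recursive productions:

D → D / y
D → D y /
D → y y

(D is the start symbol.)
Yes, D is left-recursive

D → D / y: LEFT RECURSIVE (starts with D)
D → D y /: LEFT RECURSIVE (starts with D)
D → y y: starts with y

The grammar has direct left recursion on: D.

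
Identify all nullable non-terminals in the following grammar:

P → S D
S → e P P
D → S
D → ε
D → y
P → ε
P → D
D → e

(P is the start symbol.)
{ 'D', 'P' }

ε-productions: D → ε, P → ε
So D, P are immediately nullable.
No further non-terminal can be added: every production for the remaining non-terminals contains a terminal or a non-nullable non-terminal.
Nullable = { 'D', 'P' }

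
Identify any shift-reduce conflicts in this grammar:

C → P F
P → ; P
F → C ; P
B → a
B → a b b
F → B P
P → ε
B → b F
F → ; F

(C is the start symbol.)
A shift-reduce conflict occurs when an LR(0) state has both:
  - a complete (reduce) item [A → α .] (dot at the end), and
  - a shift item [B → β . c γ] (dot before a terminal).

Augment with C' → C and build the canonical LR(0) collection (I0 = CLOSURE({[C' → . C]}), then GOTO on every symbol after a dot until no new states appear). It has 19 states:
  I0: { [C → . P F], [C' → . C], [P → . ; P], [P → .] }  — shift, reduce
  I1: { [P → . ; P], [P → .], [P → ; . P] }  — shift, reduce
  I2: { [C' → C .] }  — accept
  I3: { [B → . a b b], [B → . a], [B → . b F], [C → . P F], [C → P . F], [F → . ; F], [F → . B P], [F → . C ; P], [P → . ; P], [P → .] }  — shift, reduce
  I4: { [B → . a b b], [B → . a], [B → . b F], [C → . P F], [F → . ; F], [F → . B P], [F → . C ; P], [F → ; . F], [P → . ; P], [P → .], [P → ; . P] }  — shift, reduce
  I5: { [F → B . P], [P → . ; P], [P → .] }  — shift, reduce
  I6: { [F → C . ; P] }  — shift
  I7: { [C → P F .] }  — reduce
  I8: { [B → a . b b], [B → a .] }  — shift, reduce
  I9: { [B → . a b b], [B → . a], [B → . b F], [B → b . F], [C → . P F], [F → . ; F], [F → . B P], [F → . C ; P], [P → . ; P], [P → .] }  — shift, reduce
  I10: { [B → b F .] }  — reduce
  I11: { [B → a b . b] }  — shift
  I12: { [B → a b b .] }  — reduce
  I13: { [F → C ; . P], [P → . ; P], [P → .] }  — shift, reduce
  I14: { [F → C ; P .] }  — reduce
  I15: { [F → B P .] }  — reduce
  I16: { [F → ; F .] }  — reduce
  I17: { [B → . a b b], [B → . a], [B → . b F], [C → . P F], [C → P . F], [F → . ; F], [F → . B P], [F → . C ; P], [P → . ; P], [P → .], [P → ; P .] }  — shift, 2 reduces
  I18: { [P → ; P .] }  — reduce

I0 contains reduce item [P → .] and shift item [P → . ; P] — shift-reduce conflict.
I1 contains reduce item [P → .] and shift item [P → . ; P] — shift-reduce conflict.
I3 contains reduce item [P → .] and shift items [B → . a], [B → . a b b], [B → . b F], [F → . ; F], [P → . ; P] — shift-reduce conflict.
I4 contains reduce item [P → .] and shift items [B → . a], [B → . a b b], [B → . b F], [F → . ; F], [P → . ; P] — shift-reduce conflict.
I5 contains reduce item [P → .] and shift item [P → . ; P] — shift-reduce conflict.
I8 contains reduce item [B → a .] and shift item [B → a . b b] — shift-reduce conflict.
I9 contains reduce item [P → .] and shift items [B → . a], [B → . a b b], [B → . b F], [F → . ; F], [P → . ; P] — shift-reduce conflict.
I13 contains reduce item [P → .] and shift item [P → . ; P] — shift-reduce conflict.
I17 contains reduce items [P → .], [P → ; P .] and shift items [B → . a], [B → . a b b], [B → . b F], [F → . ; F], [P → . ; P] — shift-reduce conflict.

Answer: Yes — I0: [P → .] vs [P → . ; P]; I1: [P → .] vs [P → . ; P]; I3: [P → .] vs [B → . a]; I4: [P → .] vs [B → . a]; I5: [P → .] vs [P → . ; P]; I8: [B → a .] vs [B → a . b b]; I9: [P → .] vs [B → . a]; I13: [P → .] vs [P → . ; P]; I17: [P → .] vs [B → . a]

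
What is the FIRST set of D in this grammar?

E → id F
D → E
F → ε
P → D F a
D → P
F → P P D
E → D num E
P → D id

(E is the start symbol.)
FIRST sets of the other non-terminals involved (by the same procedure, iterated to a fixed point):
  FIRST(E) = { 'id' }
  FIRST(P) = { 'id' }

From D → E:
  - E is a non-terminal: add FIRST(E) \ {ε} = { 'id' }
    E is not nullable, so stop
From D → P:
  - P is a non-terminal: add FIRST(P) \ {ε} = { 'id' }
    P is not nullable, so stop

Collecting: FIRST(D) = { 'id' }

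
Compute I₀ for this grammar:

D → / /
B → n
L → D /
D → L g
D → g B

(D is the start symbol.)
{ [D → . / /], [D → . L g], [D → . g B], [D' → . D], [L → . D /] }

First, augment the grammar with D' → D
I₀ = CLOSURE({ [D' → . D] }):
  [D' → . D] has the dot before D: add [D → . / /], [D → . L g], [D → . g B]
  [D → . L g] has the dot before L: add [L → . D /]
No further items can be added.

I₀ = { [D → . / /], [D → . L g], [D → . g B], [D' → . D], [L → . D /] }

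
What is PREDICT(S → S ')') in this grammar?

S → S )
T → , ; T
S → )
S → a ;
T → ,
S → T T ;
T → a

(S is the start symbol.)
{ ')', ',', 'a' }

PREDICT(S → S ')') = (FIRST(RHS) \ {ε}) ∪ (FOLLOW(S) if ε ∈ FIRST(RHS), i.e. RHS ⇒* ε)
FIRST(S) = { ')', ',', 'a' }
FIRST(S ')') = { ')', ',', 'a' }
ε ∉ FIRST(S ')'), so FOLLOW(S) is not added.
PREDICT(S → S ')') = { ')', ',', 'a' }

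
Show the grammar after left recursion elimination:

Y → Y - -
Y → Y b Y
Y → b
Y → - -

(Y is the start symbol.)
Y → b Y'
Y → - - Y'
Y' → - - Y'
Y' → b Y Y'
Y' → ε

Y is directly left-recursive. The standard transformation for
  A → A α₁ | ... | A α_m | β₁ | ... | β_n
is
  A  → β₁ A' | ... | β_n A'
  A' → α₁ A' | ... | α_m A' | ε

Y → b becomes Y → b Y'
Y → - - becomes Y → - - Y'
Y → Y - - becomes Y' → - - Y'
Y → Y b Y becomes Y' → b Y Y'
Add Y' → ε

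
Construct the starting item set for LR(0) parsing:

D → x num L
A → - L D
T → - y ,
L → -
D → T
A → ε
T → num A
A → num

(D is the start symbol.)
First, augment the grammar with D' → D
I₀ = CLOSURE({ [D' → . D] }):
  [D' → . D] has the dot before D: add [D → . x num L], [D → . T]
  [D → . T] has the dot before T: add [T → . - y ,], [T → . num A]
No further items can be added.

I₀ = { [D → . T], [D → . x num L], [D' → . D], [T → . - y ,], [T → . num A] }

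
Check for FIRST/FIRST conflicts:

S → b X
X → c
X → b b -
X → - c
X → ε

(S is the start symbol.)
No FIRST/FIRST conflicts.

A FIRST/FIRST conflict occurs when two productions N → α and N → β for the same non-terminal have FIRST(α) ∩ FIRST(β) ≠ ∅ (with ε ∈ FIRST of a nullable right-hand side, so two nullable alternatives also conflict).

Productions for X:
  X → c: FIRST = { 'c' }
  X → b b -: FIRST = { 'b' }
  X → - c: FIRST = { '-' }
  X → ε: FIRST = { ε }
S has only one production, so no FIRST/FIRST conflict is possible there.

All alternatives of each non-terminal have pairwise disjoint FIRST sets.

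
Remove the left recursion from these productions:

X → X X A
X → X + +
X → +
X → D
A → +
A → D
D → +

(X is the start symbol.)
X is directly left-recursive. The standard transformation for
  A → A α₁ | ... | A α_m | β₁ | ... | β_n
is
  A  → β₁ A' | ... | β_n A'
  A' → α₁ A' | ... | α_m A' | ε

X → + becomes X → + X'
X → D becomes X → D X'
X → X X A becomes X' → X A X'
X → X + + becomes X' → + + X'
Add X' → ε

Productions for other non-terminals are unchanged:
  A → +
  A → D
  D → +

Resulting grammar:
X → + X'
X → D X'
X' → X A X'
X' → + + X'
X' → ε
A → +
A → D
D → +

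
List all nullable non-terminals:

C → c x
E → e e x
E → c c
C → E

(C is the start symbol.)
None

There are no ε-productions, so no non-terminal can derive ε.
No non-terminals are nullable.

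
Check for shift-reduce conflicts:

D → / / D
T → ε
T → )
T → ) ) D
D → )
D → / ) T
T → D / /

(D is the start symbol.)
Yes — I4: [T → .] vs [D → . )]; I7: [D → ) .] vs [T → ) . ) D]

A shift-reduce conflict occurs when an LR(0) state has both:
  - a complete (reduce) item [A → α .] (dot at the end), and
  - a shift item [B → β . c γ] (dot before a terminal).

Augment with D' → D and build the canonical LR(0) collection (I0 = CLOSURE({[D' → . D]}), then GOTO on every symbol after a dot until no new states appear). It has 14 states:
  I0: { [D → . )], [D → . / ) T], [D → . / / D], [D' → . D] }  — shift
  I1: { [D → ) .] }  — reduce
  I2: { [D → / . ) T], [D → / . / D] }  — shift
  I3: { [D' → D .] }  — accept
  I4: { [D → . )], [D → . / ) T], [D → . / / D], [D → / ) . T], [T → . ) ) D], [T → . )], [T → . D / /], [T → .] }  — shift, reduce
  I5: { [D → . )], [D → . / ) T], [D → . / / D], [D → / / . D] }  — shift
  I6: { [D → / / D .] }  — reduce
  I7: { [D → ) .], [T → ) . ) D], [T → ) .] }  — shift, 2 reduces
  I8: { [T → D . / /] }  — shift
  I9: { [D → / ) T .] }  — reduce
  I10: { [T → D / . /] }  — shift
  I11: { [T → D / / .] }  — reduce
  I12: { [D → . )], [D → . / ) T], [D → . / / D], [T → ) ) . D] }  — shift
  I13: { [T → ) ) D .] }  — reduce

I4 contains reduce item [T → .] and shift items [D → . )], [D → . / ) T], [D → . / / D], [T → . )], [T → . ) ) D] — shift-reduce conflict.
I7 contains reduce items [D → ) .], [T → ) .] and shift item [T → ) . ) D] — shift-reduce conflict.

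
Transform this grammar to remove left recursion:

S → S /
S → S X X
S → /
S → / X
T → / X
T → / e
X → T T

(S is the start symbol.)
S is directly left-recursive. The standard transformation for
  A → A α₁ | ... | A α_m | β₁ | ... | β_n
is
  A  → β₁ A' | ... | β_n A'
  A' → α₁ A' | ... | α_m A' | ε

S → / becomes S → / S'
S → / X becomes S → / X S'
S → S / becomes S' → / S'
S → S X X becomes S' → X X S'
Add S' → ε

Productions for other non-terminals are unchanged:
  T → / X
  T → / e
  X → T T

Resulting grammar:
S → / S'
S → / X S'
S' → / S'
S' → X X S'
S' → ε
T → / X
T → / e
X → T T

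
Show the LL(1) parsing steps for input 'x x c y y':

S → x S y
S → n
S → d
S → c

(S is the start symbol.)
LL(1) parsing maintains a stack (initially the start symbol over $) and the input. At each step: if the stack top is a terminal, match it against the current input token; if it is a non-terminal N, replace it with the RHS of M[N, lookahead] (the unique production whose predict set contains the lookahead).

Stack is shown with the top on the left.

Stack      Input        Action
------------------------------
S $        x x c y y $  output S → x S y
x S y $    x x c y y $  match 'x'
S y $      x c y y $    output S → x S y
x S y y $  x c y y $    match 'x'
S y y $    c y y $      output S → c
c y y $    c y y $      match 'c'
y y $      y y $        match 'y'
y $        y $          match 'y'
$          $            accept

The string is accepted.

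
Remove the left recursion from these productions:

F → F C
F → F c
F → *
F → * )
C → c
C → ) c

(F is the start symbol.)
F is directly left-recursive. The standard transformation for
  A → A α₁ | ... | A α_m | β₁ | ... | β_n
is
  A  → β₁ A' | ... | β_n A'
  A' → α₁ A' | ... | α_m A' | ε

F → * becomes F → * F'
F → * ) becomes F → * ) F'
F → F C becomes F' → C F'
F → F c becomes F' → c F'
Add F' → ε

Productions for other non-terminals are unchanged:
  C → c
  C → ) c

Resulting grammar:
F → * F'
F → * ) F'
F' → C F'
F' → c F'
F' → ε
C → c
C → ) c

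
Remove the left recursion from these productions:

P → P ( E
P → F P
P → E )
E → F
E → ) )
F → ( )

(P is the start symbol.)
P → F P P'
P → E ) P'
P' → ( E P'
P' → ε
E → F
E → ) )
F → ( )

P is directly left-recursive. The standard transformation for
  A → A α₁ | ... | A α_m | β₁ | ... | β_n
is
  A  → β₁ A' | ... | β_n A'
  A' → α₁ A' | ... | α_m A' | ε

P → F P becomes P → F P P'
P → E ) becomes P → E ) P'
P → P ( E becomes P' → ( E P'
Add P' → ε

Productions for other non-terminals are unchanged:
  E → F
  E → ) )
  F → ( )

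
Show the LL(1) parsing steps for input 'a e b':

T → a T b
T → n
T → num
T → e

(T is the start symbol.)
LL(1) parsing maintains a stack (initially the start symbol over $) and the input. At each step: if the stack top is a terminal, match it against the current input token; if it is a non-terminal N, replace it with the RHS of M[N, lookahead] (the unique production whose predict set contains the lookahead).

Stack is shown with the top on the left.

Stack    Input    Action
------------------------
T $      a e b $  output T → a T b
a T b $  a e b $  match 'a'
T b $    e b $    output T → e
e b $    e b $    match 'e'
b $      b $      match 'b'
$        $        accept

The string is accepted.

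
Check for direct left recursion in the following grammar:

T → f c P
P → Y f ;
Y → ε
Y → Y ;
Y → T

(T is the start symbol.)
Yes, Y is left-recursive

T → f c P: starts with f
P → Y f ;: starts with Y
Y → ε: starts with ε
Y → Y ;: LEFT RECURSIVE (starts with Y)
Y → T: starts with T

The grammar has direct left recursion on: Y.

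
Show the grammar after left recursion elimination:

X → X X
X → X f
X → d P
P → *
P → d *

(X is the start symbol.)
X is directly left-recursive. The standard transformation for
  A → A α₁ | ... | A α_m | β₁ | ... | β_n
is
  A  → β₁ A' | ... | β_n A'
  A' → α₁ A' | ... | α_m A' | ε

X → d P becomes X → d P X'
X → X X becomes X' → X X'
X → X f becomes X' → f X'
Add X' → ε

Productions for other non-terminals are unchanged:
  P → *
  P → d *

Resulting grammar:
X → d P X'
X' → X X'
X' → f X'
X' → ε
P → *
P → d *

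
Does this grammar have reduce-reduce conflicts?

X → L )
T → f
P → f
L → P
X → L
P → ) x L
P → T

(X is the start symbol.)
A reduce-reduce conflict occurs when an LR(0) state has two complete items [A → α .] and [B → β .] — both call for a reduction, and with no lookahead the parser cannot choose between them.

Augment with X' → X and build the canonical LR(0) collection (I0 = CLOSURE({[X' → . X]}), then GOTO on every symbol after a dot until no new states appear). It has 10 states:
  I0: { [L → . P], [P → . ) x L], [P → . T], [P → . f], [T → . f], [X → . L )], [X → . L], [X' → . X] }  — shift
  I1: { [P → ) . x L] }  — shift
  I2: { [X → L . )], [X → L .] }  — shift, reduce
  I3: { [L → P .] }  — reduce
  I4: { [P → T .] }  — reduce
  I5: { [X' → X .] }  — accept
  I6: { [P → f .], [T → f .] }  — 2 reduces
  I7: { [X → L ) .] }  — reduce
  I8: { [L → . P], [P → ) x . L], [P → . ) x L], [P → . T], [P → . f], [T → . f] }  — shift
  I9: { [P → ) x L .] }  — reduce

I6 contains complete items [P → f .], [T → f .] — reduce-reduce conflict.

Answer: Yes — I6: [P → f .] vs [T → f .]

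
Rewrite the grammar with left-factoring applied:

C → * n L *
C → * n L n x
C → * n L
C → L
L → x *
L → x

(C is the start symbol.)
C → * n L C'
C' → *
C' → n x
C' → ε
C → L
L → x L'
L' → *
L' → ε

Left-factoring transforms A → αβ₁ | αβ₂ into A → αA' and A' → β₁ | β₂
(α is the longest common prefix among the alternatives). Repeat until
no nonterminal has two alternatives with a common prefix.

Round 1: C has alternatives sharing prefix '* n L'. Introduce C': C → * n L C'
  Add: C' → *
  Add: C' → n x
  Add: C' → ε

Round 2: L has alternatives sharing prefix 'x'. Introduce L': L → x L'
  Add: L' → *
  Add: L' → ε

No remaining common prefixes — done.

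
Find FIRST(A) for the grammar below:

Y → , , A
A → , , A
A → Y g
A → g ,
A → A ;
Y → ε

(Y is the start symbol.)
{ ',', 'g' }

To compute FIRST(A), examine every production with A on the left-hand side, reading each right-hand side left to right until a non-nullable symbol is reached.

FIRST sets of the other non-terminals involved (by the same procedure, iterated to a fixed point):
  FIRST(Y) = { ',', ε }

From A → , , A:
  - ',' is a terminal: add ',' and stop
From A → Y g:
  - Y is a non-terminal: add FIRST(Y) \ {ε} = { ',' }
    Y is nullable, so continue to the next symbol
  - g is a terminal: add 'g' and stop
From A → g ,:
  - g is a terminal: add 'g' and stop
From A → A ;:
  - A is the symbol being defined: contributes nothing new
    A is not nullable, so stop

Collecting: FIRST(A) = { ',', 'g' }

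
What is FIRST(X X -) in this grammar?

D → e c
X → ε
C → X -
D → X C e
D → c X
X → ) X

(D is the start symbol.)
{ ')', '-' }

FIRST sets of the non-terminals involved (from the grammar, by fixed-point iteration):
  FIRST(X) = { ')', ε }

To compute FIRST(X X -), process the symbols left to right:
Symbol X is a non-terminal. Add FIRST(X) \ {ε} = { ')' }
X is nullable (ε ∈ FIRST(X)), continue to the next symbol.
Symbol X is a non-terminal. Add FIRST(X) \ {ε} = { ')' }
X is nullable (ε ∈ FIRST(X)), continue to the next symbol.
Symbol - is a terminal. Add '-' and stop.
FIRST(X X -) = { ')', '-' }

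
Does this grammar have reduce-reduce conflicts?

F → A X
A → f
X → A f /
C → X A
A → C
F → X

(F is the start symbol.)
No reduce-reduce conflicts

A reduce-reduce conflict occurs when an LR(0) state has two complete items [A → α .] and [B → β .] — both call for a reduction, and with no lookahead the parser cannot choose between them.

Augment with F' → F and build the canonical LR(0) collection (I0 = CLOSURE({[F' → . F]}), then GOTO on every symbol after a dot until no new states appear). It has 13 states:
  I0: { [A → . C], [A → . f], [C → . X A], [F → . A X], [F → . X], [F' → . F], [X → . A f /] }  — shift
  I1: { [A → . C], [A → . f], [C → . X A], [F → A . X], [X → . A f /], [X → A . f /] }  — shift
  I2: { [A → C .] }  — reduce
  I3: { [F' → F .] }  — accept
  I4: { [A → . C], [A → . f], [C → . X A], [C → X . A], [F → X .], [X → . A f /] }  — shift, reduce
  I5: { [A → f .] }  — reduce
  I6: { [C → X A .], [X → A . f /] }  — shift, reduce
  I7: { [A → . C], [A → . f], [C → . X A], [C → X . A], [X → . A f /] }  — shift
  I8: { [X → A f . /] }  — shift
  I9: { [X → A f / .] }  — reduce
  I10: { [X → A . f /] }  — shift
  I11: { [A → . C], [A → . f], [C → . X A], [C → X . A], [F → A X .], [X → . A f /] }  — shift, reduce
  I12: { [A → f .], [X → A f . /] }  — shift, reduce

No state contains more than one complete item.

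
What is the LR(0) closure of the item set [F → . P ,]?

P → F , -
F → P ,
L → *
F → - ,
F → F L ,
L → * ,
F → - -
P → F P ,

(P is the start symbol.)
To compute CLOSURE, for each item [A → α.Bβ] where B is a non-terminal, add [B → .γ] for all productions B → γ; repeat for the newly added items until nothing changes.

Start with: [F → . P ,]
  [F → . P ,] has the dot before P: add [P → . F , -], [P → . F P ,]
  [P → . F , -] has the dot before F: add [F → . - ,], [F → . F L ,], [F → . - -]
No further items can be added.

CLOSURE = { [F → . - ,], [F → . - -], [F → . F L ,], [F → . P ,], [P → . F , -], [P → . F P ,] }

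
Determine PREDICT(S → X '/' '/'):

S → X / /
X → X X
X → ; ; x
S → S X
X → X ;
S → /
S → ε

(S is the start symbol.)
PREDICT(S → X '/' '/') = (FIRST(RHS) \ {ε}) ∪ (FOLLOW(S) if ε ∈ FIRST(RHS), i.e. RHS ⇒* ε)
FIRST(X) = { ';' }
FIRST(X '/' '/') = { ';' }
ε ∉ FIRST(X '/' '/'), so FOLLOW(S) is not added.
PREDICT(S → X '/' '/') = { ';' }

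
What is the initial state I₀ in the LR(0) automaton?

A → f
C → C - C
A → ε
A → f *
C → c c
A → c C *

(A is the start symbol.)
{ [A → . c C *], [A → . f *], [A → . f], [A → .], [A' → . A] }

First, augment the grammar with A' → A
I₀ = CLOSURE({ [A' → . A] }):
  [A' → . A] has the dot before A: add [A → . f], [A → .], [A → . f *], [A → . c C *]
No further items can be added.

I₀ = { [A → . c C *], [A → . f *], [A → . f], [A → .], [A' → . A] }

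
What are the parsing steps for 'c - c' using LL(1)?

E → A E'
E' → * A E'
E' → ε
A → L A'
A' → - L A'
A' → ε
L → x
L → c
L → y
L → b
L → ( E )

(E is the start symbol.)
LL(1) parsing maintains a stack (initially the start symbol over $) and the input. At each step: if the stack top is a terminal, match it against the current input token; if it is a non-terminal N, replace it with the RHS of M[N, lookahead] (the unique production whose predict set contains the lookahead).

Stack is shown with the top on the left.

Stack        Input    Action
----------------------------
E $          c - c $  output E → A E'
A E' $       c - c $  output A → L A'
L A' E' $    c - c $  output L → c
c A' E' $    c - c $  match 'c'
A' E' $      - c $    output A' → - L A'
- L A' E' $  - c $    match '-'
L A' E' $    c $      output L → c
c A' E' $    c $      match 'c'
A' E' $      $        output A' → ε
E' $         $        output E' → ε
$            $        accept

The string is accepted.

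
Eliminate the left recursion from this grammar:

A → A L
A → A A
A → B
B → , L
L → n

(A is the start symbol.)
A → B A'
A' → L A'
A' → A A'
A' → ε
B → , L
L → n

A is directly left-recursive. The standard transformation for
  A → A α₁ | ... | A α_m | β₁ | ... | β_n
is
  A  → β₁ A' | ... | β_n A'
  A' → α₁ A' | ... | α_m A' | ε

A → B becomes A → B A'
A → A L becomes A' → L A'
A → A A becomes A' → A A'
Add A' → ε

Productions for other non-terminals are unchanged:
  B → , L
  L → n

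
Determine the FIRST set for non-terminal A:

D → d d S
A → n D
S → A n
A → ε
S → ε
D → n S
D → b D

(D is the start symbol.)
From A → n D:
  - n is a terminal: add 'n' and stop
From A → ε:
  - ε-production, so ε ∈ FIRST(A)

Collecting: FIRST(A) = { 'n', ε }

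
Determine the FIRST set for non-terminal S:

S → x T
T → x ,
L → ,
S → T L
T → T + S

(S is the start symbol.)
To compute FIRST(S), examine every production with S on the left-hand side, reading each right-hand side left to right until a non-nullable symbol is reached.

FIRST sets of the other non-terminals involved (by the same procedure, iterated to a fixed point):
  FIRST(T) = { 'x' }

From S → x T:
  - x is a terminal: add 'x' and stop
From S → T L:
  - T is a non-terminal: add FIRST(T) \ {ε} = { 'x' }
    T is not nullable, so stop

Collecting: FIRST(S) = { 'x' }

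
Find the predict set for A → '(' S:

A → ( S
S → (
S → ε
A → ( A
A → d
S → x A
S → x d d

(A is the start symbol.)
{ '(' }

PREDICT(A → '(' S) = (FIRST(RHS) \ {ε}) ∪ (FOLLOW(A) if ε ∈ FIRST(RHS), i.e. RHS ⇒* ε)
FIRST('(' S) = { '(' }
ε ∉ FIRST('(' S), so FOLLOW(A) is not added.
PREDICT(A → '(' S) = { '(' }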